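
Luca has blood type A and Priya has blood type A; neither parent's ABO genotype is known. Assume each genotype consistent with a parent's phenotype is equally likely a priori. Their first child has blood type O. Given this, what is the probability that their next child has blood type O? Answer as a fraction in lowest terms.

Possible genotypes: Luca ∈ {I^A I^A, I^A i}; Priya ∈ {I^A I^A, I^A i}.
Weight each parental genotype pair by prior × P(type-O child):
  I^A i × I^A i: posterior weight 1; P(next child type O) = 1/4.
Weighted sum = 1/4.

1/4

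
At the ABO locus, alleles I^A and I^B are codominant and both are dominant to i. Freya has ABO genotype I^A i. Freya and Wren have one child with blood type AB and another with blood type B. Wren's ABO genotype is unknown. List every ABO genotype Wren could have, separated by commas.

I^A I^B, I^B I^B, I^B i

For each candidate genotype of Wren, check whether crossing it with I^A i can produce every observed child phenotype.
  I^A I^A → possible child types {A} ✗
  I^A I^B → possible child types {A, B, AB} ✓
  I^A i → possible child types {O, A} ✗
  I^B I^B → possible child types {B, AB} ✓
  I^B i → possible child types {O, A, B, AB} ✓
  i i → possible child types {O, A} ✗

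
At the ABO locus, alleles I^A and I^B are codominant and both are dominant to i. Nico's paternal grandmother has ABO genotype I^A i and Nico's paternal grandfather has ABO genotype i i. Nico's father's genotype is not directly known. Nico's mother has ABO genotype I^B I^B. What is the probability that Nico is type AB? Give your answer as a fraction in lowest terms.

1/4

Nico's father's ABO genotype from I^A i × i i: 1/2 I^A i, 1/2 i i.
Crossing each possibility with the mother I^B I^B and summing P(type AB): 1/2·1/2 + 1/2·0 = 1/4.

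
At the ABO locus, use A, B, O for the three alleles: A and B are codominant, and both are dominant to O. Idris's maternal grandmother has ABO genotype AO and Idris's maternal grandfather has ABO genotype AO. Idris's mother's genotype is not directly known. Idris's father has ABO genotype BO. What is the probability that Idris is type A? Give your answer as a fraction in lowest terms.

1/4

Idris's mother's ABO genotype from AO × AO: 1/4 AA, 1/2 AO, 1/4 OO.
Crossing each possibility with the father BO and summing P(type A): 1/4·1/2 + 1/2·1/4 + 1/4·0 = 1/4.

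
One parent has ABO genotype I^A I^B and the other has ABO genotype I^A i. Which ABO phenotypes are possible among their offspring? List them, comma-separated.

Gametes from I^A I^B × I^A i give offspring ABO genotypes I^A I^A, I^A I^B, I^A i, I^B i, i.e. phenotypes A, B, AB.

A, B, AB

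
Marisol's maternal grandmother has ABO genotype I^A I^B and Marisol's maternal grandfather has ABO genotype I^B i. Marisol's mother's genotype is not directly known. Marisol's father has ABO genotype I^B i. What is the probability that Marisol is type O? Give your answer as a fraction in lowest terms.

Marisol's mother's ABO genotype from I^A I^B × I^B i: 1/4 I^A I^B, 1/4 I^A i, 1/4 I^B I^B, 1/4 I^B i.
Crossing each possibility with the father I^B i and summing P(type O): 1/4·0 + 1/4·1/4 + 1/4·0 + 1/4·1/4 = 1/8.

1/8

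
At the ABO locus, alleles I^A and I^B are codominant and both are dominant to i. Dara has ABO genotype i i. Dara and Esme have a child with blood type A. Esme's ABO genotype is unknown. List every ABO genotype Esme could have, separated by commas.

For each candidate genotype of Esme, check whether crossing it with i i can produce every observed child phenotype.
  I^A I^A → possible child types {A} ✓
  I^A I^B → possible child types {A, B} ✓
  I^A i → possible child types {O, A} ✓
  I^B I^B → possible child types {B} ✗
  I^B i → possible child types {O, B} ✗
  i i → possible child types {O} ✗

I^A I^A, I^A I^B, I^A i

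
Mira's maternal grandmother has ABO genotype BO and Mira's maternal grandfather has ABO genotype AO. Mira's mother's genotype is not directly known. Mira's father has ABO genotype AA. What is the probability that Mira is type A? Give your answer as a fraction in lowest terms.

3/4

Mira's mother's ABO genotype from BO × AO: 1/4 AB, 1/4 AO, 1/4 BO, 1/4 OO.
Crossing each possibility with the father AA and summing P(type A): 1/4·1/2 + 1/4·1 + 1/4·1/2 + 1/4·1 = 3/4.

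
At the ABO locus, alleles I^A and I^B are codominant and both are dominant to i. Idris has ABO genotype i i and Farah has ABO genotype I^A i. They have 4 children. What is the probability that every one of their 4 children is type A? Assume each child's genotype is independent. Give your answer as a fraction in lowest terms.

1/16

ABO cross i i × I^A i → 1/2 O, 1/2 A.
So P(type A) = 1/2 per child.
All 4 independent: (1/2)^4 = 1/16.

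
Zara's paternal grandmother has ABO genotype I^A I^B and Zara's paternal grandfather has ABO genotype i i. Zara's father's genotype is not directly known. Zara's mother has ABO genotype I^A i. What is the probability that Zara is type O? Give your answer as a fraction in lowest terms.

Zara's father's ABO genotype from I^A I^B × i i: 1/2 I^A i, 1/2 I^B i.
Crossing each possibility with the mother I^A i and summing P(type O): 1/2·1/4 + 1/2·1/4 = 1/4.

1/4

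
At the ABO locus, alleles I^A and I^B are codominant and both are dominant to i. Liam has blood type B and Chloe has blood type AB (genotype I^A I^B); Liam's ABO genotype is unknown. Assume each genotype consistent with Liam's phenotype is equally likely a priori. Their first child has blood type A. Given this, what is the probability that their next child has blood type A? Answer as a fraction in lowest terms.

Possible genotypes: Liam ∈ {I^B I^B, I^B i}; Chloe ∈ {I^A I^B}.
Weight each parental genotype pair by prior × P(type-A child):
  I^B i × I^A I^B: posterior weight 1; P(next child type A) = 1/4.
Weighted sum = 1/4.

1/4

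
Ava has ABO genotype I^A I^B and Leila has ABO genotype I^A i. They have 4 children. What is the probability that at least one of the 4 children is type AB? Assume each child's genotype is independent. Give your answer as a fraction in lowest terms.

ABO cross I^A I^B × I^A i → 1/2 A, 1/4 B, 1/4 AB.
So P(type AB) = 1/4 per child.
P(none) = (3/4)^4 = 81/256; P(at least one) = 1 − 81/256 = 175/256.

175/256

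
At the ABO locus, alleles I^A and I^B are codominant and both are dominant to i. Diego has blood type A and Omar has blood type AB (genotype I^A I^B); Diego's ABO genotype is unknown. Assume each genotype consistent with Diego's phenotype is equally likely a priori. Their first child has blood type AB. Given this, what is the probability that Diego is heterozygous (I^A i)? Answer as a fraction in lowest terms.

1/3

Possible genotypes: Diego ∈ {I^A I^A, I^A i}; Omar ∈ {I^A I^B}.
Weight each parental genotype pair by prior × P(type-AB child):
  I^A I^A × I^A I^B: posterior weight 2/3.
  I^A i × I^A I^B: posterior weight 1/3.
Sum the posterior weight over pairs where Diego is I^A i: 1/3.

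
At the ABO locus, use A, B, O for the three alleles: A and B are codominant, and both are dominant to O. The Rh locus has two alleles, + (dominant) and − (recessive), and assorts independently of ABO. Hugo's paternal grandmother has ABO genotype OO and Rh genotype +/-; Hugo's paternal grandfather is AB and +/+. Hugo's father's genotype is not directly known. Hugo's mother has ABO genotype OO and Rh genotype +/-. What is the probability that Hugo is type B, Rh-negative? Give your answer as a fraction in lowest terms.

Hugo's father's ABO genotype from OO × AB: 1/2 AO, 1/2 BO.
Crossing each possibility with the mother OO and summing P(type B): 1/2·0 + 1/2·1/2 = 1/4.
Similarly for Rh via the father's Rh distribution: P(Rh-) = 1/8.
Independent loci: 1/4 × 1/8 = 1/32.

1/32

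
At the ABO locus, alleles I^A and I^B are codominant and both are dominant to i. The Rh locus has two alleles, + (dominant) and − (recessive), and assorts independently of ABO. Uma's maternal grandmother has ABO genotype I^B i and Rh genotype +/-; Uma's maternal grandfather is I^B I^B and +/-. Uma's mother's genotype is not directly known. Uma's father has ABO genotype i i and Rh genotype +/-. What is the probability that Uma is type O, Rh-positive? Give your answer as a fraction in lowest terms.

3/16

Uma's mother's ABO genotype from I^B i × I^B I^B: 1/2 I^B I^B, 1/2 I^B i.
Crossing each possibility with the father i i and summing P(type O): 1/2·0 + 1/2·1/2 = 1/4.
Similarly for Rh via the mother's Rh distribution: P(Rh+) = 3/4.
Independent loci: 1/4 × 3/4 = 3/16.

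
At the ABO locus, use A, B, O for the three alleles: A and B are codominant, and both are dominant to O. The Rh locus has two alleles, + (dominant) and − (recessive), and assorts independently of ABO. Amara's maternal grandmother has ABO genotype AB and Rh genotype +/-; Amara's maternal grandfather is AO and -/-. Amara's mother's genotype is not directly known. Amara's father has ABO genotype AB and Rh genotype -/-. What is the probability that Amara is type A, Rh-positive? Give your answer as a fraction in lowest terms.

Amara's mother's ABO genotype from AB × AO: 1/4 AA, 1/4 AB, 1/4 AO, 1/4 BO.
Crossing each possibility with the father AB and summing P(type A): 1/4·1/2 + 1/4·1/4 + 1/4·1/2 + 1/4·1/4 = 3/8.
Similarly for Rh via the mother's Rh distribution: P(Rh+) = 1/4.
Independent loci: 3/8 × 1/4 = 3/32.

3/32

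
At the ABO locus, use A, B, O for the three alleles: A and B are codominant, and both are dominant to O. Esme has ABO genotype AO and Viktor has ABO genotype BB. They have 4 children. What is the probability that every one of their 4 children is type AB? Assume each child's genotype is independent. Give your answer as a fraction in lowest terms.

1/16

ABO cross AO × BB → 1/2 B, 1/2 AB.
So P(type AB) = 1/2 per child.
All 4 independent: (1/2)^4 = 1/16.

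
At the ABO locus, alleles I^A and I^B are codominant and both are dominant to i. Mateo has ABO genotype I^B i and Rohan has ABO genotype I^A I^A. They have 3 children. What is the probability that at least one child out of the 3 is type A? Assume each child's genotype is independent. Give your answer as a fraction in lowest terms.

ABO cross I^B i × I^A I^A → 1/2 A, 1/2 AB.
So P(type A) = 1/2 per child.
P(none) = (1/2)^3 = 1/8; P(at least one) = 1 − 1/8 = 7/8.

7/8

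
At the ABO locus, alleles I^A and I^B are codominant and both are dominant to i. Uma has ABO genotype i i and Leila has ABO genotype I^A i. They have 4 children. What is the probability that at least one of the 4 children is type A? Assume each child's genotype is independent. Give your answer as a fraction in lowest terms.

15/16

ABO cross i i × I^A i → 1/2 O, 1/2 A.
So P(type A) = 1/2 per child.
P(none) = (1/2)^4 = 1/16; P(at least one) = 1 − 1/16 = 15/16.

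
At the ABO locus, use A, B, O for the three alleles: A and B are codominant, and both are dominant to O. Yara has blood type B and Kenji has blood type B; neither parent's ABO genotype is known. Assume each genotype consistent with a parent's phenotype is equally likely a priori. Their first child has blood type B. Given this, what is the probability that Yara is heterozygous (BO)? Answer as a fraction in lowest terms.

Possible genotypes: Yara ∈ {BB, BO}; Kenji ∈ {BB, BO}.
Weight each parental genotype pair by prior × P(type-B child):
  BB × BB: posterior weight 4/15.
  BB × BO: posterior weight 4/15.
  BO × BB: posterior weight 4/15.
  BO × BO: posterior weight 1/5.
Sum the posterior weight over pairs where Yara is BO: 7/15.

7/15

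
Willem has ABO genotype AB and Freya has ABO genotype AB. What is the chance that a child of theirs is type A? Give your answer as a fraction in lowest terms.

1/4

ABO cross AB × AB → offspring phenotypes: 1/4 A, 1/4 B, 1/2 AB.
So P(type A) = 1/4.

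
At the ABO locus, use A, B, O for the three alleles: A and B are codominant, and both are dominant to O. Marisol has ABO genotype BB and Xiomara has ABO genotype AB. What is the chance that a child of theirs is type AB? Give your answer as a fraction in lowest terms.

ABO cross BB × AB → offspring phenotypes: 1/2 B, 1/2 AB.
So P(type AB) = 1/2.

1/2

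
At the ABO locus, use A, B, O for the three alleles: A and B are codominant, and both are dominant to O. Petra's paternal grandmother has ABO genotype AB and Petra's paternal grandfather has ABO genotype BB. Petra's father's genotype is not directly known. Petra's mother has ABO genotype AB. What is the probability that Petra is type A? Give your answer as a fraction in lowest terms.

1/8

Petra's father's ABO genotype from AB × BB: 1/2 AB, 1/2 BB.
Crossing each possibility with the mother AB and summing P(type A): 1/2·1/4 + 1/2·0 = 1/8.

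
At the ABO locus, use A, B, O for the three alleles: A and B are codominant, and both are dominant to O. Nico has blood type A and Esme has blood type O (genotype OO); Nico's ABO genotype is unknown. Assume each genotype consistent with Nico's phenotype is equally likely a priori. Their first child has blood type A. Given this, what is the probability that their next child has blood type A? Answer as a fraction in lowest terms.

5/6

Possible genotypes: Nico ∈ {AA, AO}; Esme ∈ {OO}.
Weight each parental genotype pair by prior × P(type-A child):
  AA × OO: posterior weight 2/3; P(next child type A) = 1.
  AO × OO: posterior weight 1/3; P(next child type A) = 1/2.
Weighted sum = 5/6.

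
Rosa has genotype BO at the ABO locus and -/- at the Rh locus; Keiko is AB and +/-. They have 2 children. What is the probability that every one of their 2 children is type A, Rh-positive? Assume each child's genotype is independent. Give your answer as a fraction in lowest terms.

1/64

ABO cross BO × AB → 1/4 A, 1/2 B, 1/4 AB.
Rh cross -/- × +/- → 1/2 Rh+, 1/2 Rh-; so P(type A, Rh-positive) = 1/4 × 1/2 = 1/8 per child.
All 2 independent: (1/8)^2 = 1/64.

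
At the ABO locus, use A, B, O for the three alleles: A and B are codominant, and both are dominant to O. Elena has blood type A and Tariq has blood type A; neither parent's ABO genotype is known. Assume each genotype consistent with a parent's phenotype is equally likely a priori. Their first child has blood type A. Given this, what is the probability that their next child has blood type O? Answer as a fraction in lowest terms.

1/20

Possible genotypes: Elena ∈ {AA, AO}; Tariq ∈ {AA, AO}.
Weight each parental genotype pair by prior × P(type-A child):
  AA × AA: posterior weight 4/15; P(next child type O) = 0.
  AA × AO: posterior weight 4/15; P(next child type O) = 0.
  AO × AA: posterior weight 4/15; P(next child type O) = 0.
  AO × AO: posterior weight 1/5; P(next child type O) = 1/4.
Weighted sum = 1/20.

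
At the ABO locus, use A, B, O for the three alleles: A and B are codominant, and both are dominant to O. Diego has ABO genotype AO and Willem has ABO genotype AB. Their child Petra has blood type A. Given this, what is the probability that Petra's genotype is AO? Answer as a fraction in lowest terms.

Cross AO × AB → 1/4 AA, 1/4 AB, 1/4 AO, 1/4 BO.
Type-A genotypes among offspring: AA (1/4), AO (1/4); total 1/2.
P(AO | type A) = (1/4) / (1/2) = 1/2.

1/2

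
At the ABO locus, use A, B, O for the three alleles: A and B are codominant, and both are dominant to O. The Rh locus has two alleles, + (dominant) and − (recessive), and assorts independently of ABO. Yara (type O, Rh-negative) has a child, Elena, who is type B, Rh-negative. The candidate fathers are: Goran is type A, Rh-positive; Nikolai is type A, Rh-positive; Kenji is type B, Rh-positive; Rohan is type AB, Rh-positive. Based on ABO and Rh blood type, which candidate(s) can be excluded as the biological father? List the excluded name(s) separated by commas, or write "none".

Goran, Nikolai

A candidate is excluded only if no genotype consistent with his phenotype could produce a type B, Rh-negative child with a type O, Rh-negative mother.
Goran (type A, Rh+): no genotype consistent with that phenotype can produce a type-B Rh- child with a type-O mother.
Nikolai (type A, Rh+): no genotype consistent with that phenotype can produce a type-B Rh- child with a type-O mother.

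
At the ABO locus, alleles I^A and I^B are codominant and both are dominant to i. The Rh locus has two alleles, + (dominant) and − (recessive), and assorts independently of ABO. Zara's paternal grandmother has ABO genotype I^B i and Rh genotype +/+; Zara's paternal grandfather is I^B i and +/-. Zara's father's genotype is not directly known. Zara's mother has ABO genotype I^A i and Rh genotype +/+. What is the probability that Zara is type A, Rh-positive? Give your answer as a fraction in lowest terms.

Zara's father's ABO genotype from I^B i × I^B i: 1/4 I^B I^B, 1/2 I^B i, 1/4 i i.
Crossing each possibility with the mother I^A i and summing P(type A): 1/4·0 + 1/2·1/4 + 1/4·1/2 = 1/4.
Similarly for Rh via the father's Rh distribution: P(Rh+) = 1.
Independent loci: 1/4 × 1 = 1/4.

1/4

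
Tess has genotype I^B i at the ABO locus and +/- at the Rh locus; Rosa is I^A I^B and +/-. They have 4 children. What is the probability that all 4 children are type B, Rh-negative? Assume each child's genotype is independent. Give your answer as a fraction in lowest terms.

ABO cross I^B i × I^A I^B → 1/4 A, 1/2 B, 1/4 AB.
Rh cross +/- × +/- → 3/4 Rh+, 1/4 Rh-; so P(type B, Rh-negative) = 1/2 × 1/4 = 1/8 per child.
All 4 independent: (1/8)^4 = 1/4096.

1/4096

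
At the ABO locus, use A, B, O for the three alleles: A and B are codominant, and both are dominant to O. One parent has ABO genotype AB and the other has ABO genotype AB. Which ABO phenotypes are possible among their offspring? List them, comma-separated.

A, B, AB

Gametes from AB × AB give offspring ABO genotypes AA, AB, BB, i.e. phenotypes A, B, AB.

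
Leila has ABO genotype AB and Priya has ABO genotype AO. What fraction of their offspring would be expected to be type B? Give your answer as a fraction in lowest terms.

1/4

ABO cross AB × AO → offspring phenotypes: 1/2 A, 1/4 B, 1/4 AB.
So P(type B) = 1/4.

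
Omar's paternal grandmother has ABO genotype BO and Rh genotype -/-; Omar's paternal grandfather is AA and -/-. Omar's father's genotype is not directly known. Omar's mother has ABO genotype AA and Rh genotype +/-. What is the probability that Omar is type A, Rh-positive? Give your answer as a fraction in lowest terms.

3/8

Omar's father's ABO genotype from BO × AA: 1/2 AB, 1/2 AO.
Crossing each possibility with the mother AA and summing P(type A): 1/2·1/2 + 1/2·1 = 3/4.
Similarly for Rh via the father's Rh distribution: P(Rh+) = 1/2.
Independent loci: 3/4 × 1/2 = 3/8.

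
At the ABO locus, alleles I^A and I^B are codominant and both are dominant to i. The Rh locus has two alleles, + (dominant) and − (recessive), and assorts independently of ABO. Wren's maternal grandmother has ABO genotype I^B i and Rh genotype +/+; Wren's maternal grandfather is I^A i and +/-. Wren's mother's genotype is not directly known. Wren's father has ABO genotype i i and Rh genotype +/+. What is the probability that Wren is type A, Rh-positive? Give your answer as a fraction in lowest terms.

1/4

Wren's mother's ABO genotype from I^B i × I^A i: 1/4 I^A I^B, 1/4 I^A i, 1/4 I^B i, 1/4 i i.
Crossing each possibility with the father i i and summing P(type A): 1/4·1/2 + 1/4·1/2 + 1/4·0 + 1/4·0 = 1/4.
Similarly for Rh via the mother's Rh distribution: P(Rh+) = 1.
Independent loci: 1/4 × 1 = 1/4.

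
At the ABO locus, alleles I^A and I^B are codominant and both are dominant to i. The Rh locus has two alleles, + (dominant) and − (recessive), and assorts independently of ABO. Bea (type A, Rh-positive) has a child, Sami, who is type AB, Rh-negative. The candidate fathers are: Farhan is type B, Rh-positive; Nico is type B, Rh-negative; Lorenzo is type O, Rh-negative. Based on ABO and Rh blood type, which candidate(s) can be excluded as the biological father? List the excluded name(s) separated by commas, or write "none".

Lorenzo

A candidate is excluded only if no genotype consistent with his phenotype could produce a type AB, Rh-negative child with a type A, Rh-positive mother.
Lorenzo (type O, Rh-): no genotype consistent with that phenotype can produce a type-AB Rh- child with a type-A mother.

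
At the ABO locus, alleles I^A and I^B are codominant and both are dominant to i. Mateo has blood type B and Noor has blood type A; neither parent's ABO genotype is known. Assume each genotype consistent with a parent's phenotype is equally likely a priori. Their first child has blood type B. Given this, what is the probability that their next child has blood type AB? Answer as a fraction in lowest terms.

5/12

Possible genotypes: Mateo ∈ {I^B I^B, I^B i}; Noor ∈ {I^A I^A, I^A i}.
Weight each parental genotype pair by prior × P(type-B child):
  I^B I^B × I^A i: posterior weight 2/3; P(next child type AB) = 1/2.
  I^B i × I^A i: posterior weight 1/3; P(next child type AB) = 1/4.
Weighted sum = 5/12.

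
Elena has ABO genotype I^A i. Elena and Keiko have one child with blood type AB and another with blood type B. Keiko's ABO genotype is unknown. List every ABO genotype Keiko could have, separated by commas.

For each candidate genotype of Keiko, check whether crossing it with I^A i can produce every observed child phenotype.
  I^A I^A → possible child types {A} ✗
  I^A I^B → possible child types {A, B, AB} ✓
  I^A i → possible child types {O, A} ✗
  I^B I^B → possible child types {B, AB} ✓
  I^B i → possible child types {O, A, B, AB} ✓
  i i → possible child types {O, A} ✗

I^A I^B, I^B I^B, I^B i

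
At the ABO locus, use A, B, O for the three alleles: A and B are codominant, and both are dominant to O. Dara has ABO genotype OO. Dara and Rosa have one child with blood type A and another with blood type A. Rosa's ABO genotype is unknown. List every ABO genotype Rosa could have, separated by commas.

For each candidate genotype of Rosa, check whether crossing it with OO can produce every observed child phenotype.
  AA → possible child types {A} ✓
  AB → possible child types {A, B} ✓
  AO → possible child types {O, A} ✓
  BB → possible child types {B} ✗
  BO → possible child types {O, B} ✗
  OO → possible child types {O} ✗

AA, AB, AO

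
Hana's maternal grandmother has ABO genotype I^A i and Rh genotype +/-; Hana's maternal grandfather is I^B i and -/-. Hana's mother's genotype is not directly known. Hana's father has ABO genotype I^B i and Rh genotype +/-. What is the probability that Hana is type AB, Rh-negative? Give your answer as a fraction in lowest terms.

3/64

Hana's mother's ABO genotype from I^A i × I^B i: 1/4 I^A I^B, 1/4 I^A i, 1/4 I^B i, 1/4 i i.
Crossing each possibility with the father I^B i and summing P(type AB): 1/4·1/4 + 1/4·1/4 + 1/4·0 + 1/4·0 = 1/8.
Similarly for Rh via the mother's Rh distribution: P(Rh-) = 3/8.
Independent loci: 1/8 × 3/8 = 3/64.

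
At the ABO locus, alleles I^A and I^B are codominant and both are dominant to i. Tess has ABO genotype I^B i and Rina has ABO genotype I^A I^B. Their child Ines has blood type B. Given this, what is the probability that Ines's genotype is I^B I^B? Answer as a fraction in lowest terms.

Cross I^B i × I^A I^B → 1/4 I^A I^B, 1/4 I^A i, 1/4 I^B I^B, 1/4 I^B i.
Type-B genotypes among offspring: I^B I^B (1/4), I^B i (1/4); total 1/2.
P(I^B I^B | type B) = (1/4) / (1/2) = 1/2.

1/2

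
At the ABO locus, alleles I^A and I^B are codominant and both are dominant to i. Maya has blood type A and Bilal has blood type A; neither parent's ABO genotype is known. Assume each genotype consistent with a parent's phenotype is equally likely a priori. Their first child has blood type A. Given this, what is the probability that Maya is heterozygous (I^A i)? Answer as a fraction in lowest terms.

Possible genotypes: Maya ∈ {I^A I^A, I^A i}; Bilal ∈ {I^A I^A, I^A i}.
Weight each parental genotype pair by prior × P(type-A child):
  I^A I^A × I^A I^A: posterior weight 4/15.
  I^A I^A × I^A i: posterior weight 4/15.
  I^A i × I^A I^A: posterior weight 4/15.
  I^A i × I^A i: posterior weight 1/5.
Sum the posterior weight over pairs where Maya is I^A i: 7/15.

7/15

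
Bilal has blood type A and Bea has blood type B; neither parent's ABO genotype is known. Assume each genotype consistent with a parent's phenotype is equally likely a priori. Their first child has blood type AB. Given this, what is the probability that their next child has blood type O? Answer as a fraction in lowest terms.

Possible genotypes: Bilal ∈ {I^A I^A, I^A i}; Bea ∈ {I^B I^B, I^B i}.
Weight each parental genotype pair by prior × P(type-AB child):
  I^A I^A × I^B I^B: posterior weight 4/9; P(next child type O) = 0.
  I^A I^A × I^B i: posterior weight 2/9; P(next child type O) = 0.
  I^A i × I^B I^B: posterior weight 2/9; P(next child type O) = 0.
  I^A i × I^B i: posterior weight 1/9; P(next child type O) = 1/4.
Weighted sum = 1/36.

1/36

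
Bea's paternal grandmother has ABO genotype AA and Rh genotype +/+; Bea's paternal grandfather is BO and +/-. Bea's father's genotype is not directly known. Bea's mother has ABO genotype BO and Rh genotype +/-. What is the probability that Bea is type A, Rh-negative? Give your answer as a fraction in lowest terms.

Bea's father's ABO genotype from AA × BO: 1/2 AB, 1/2 AO.
Crossing each possibility with the mother BO and summing P(type A): 1/2·1/4 + 1/2·1/4 = 1/4.
Similarly for Rh via the father's Rh distribution: P(Rh-) = 1/8.
Independent loci: 1/4 × 1/8 = 1/32.

1/32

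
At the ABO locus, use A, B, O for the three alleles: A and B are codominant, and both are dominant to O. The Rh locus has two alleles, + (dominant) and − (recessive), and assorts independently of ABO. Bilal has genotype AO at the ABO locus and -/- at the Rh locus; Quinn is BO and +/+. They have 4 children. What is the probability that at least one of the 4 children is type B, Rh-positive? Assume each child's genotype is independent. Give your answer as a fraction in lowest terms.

ABO cross AO × BO → 1/4 O, 1/4 A, 1/4 B, 1/4 AB.
Rh cross -/- × +/+ → 1 Rh+; so P(type B, Rh-positive) = 1/4 × 1 = 1/4 per child.
P(none) = (3/4)^4 = 81/256; P(at least one) = 1 − 81/256 = 175/256.

175/256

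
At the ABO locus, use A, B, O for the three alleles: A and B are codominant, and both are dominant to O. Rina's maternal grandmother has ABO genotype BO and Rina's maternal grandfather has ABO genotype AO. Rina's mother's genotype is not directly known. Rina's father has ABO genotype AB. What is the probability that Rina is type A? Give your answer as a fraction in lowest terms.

3/8

Rina's mother's ABO genotype from BO × AO: 1/4 AB, 1/4 AO, 1/4 BO, 1/4 OO.
Crossing each possibility with the father AB and summing P(type A): 1/4·1/4 + 1/4·1/2 + 1/4·1/4 + 1/4·1/2 = 3/8.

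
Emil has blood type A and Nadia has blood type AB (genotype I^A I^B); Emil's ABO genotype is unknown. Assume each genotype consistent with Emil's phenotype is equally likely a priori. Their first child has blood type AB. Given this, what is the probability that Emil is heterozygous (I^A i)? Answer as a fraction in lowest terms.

1/3

Possible genotypes: Emil ∈ {I^A I^A, I^A i}; Nadia ∈ {I^A I^B}.
Weight each parental genotype pair by prior × P(type-AB child):
  I^A I^A × I^A I^B: posterior weight 2/3.
  I^A i × I^A I^B: posterior weight 1/3.
Sum the posterior weight over pairs where Emil is I^A i: 1/3.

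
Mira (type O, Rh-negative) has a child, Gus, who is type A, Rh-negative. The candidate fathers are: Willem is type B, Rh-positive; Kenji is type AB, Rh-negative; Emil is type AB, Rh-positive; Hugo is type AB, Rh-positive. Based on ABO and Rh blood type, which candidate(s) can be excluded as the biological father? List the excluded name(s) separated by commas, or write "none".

A candidate is excluded only if no genotype consistent with his phenotype could produce a type A, Rh-negative child with a type O, Rh-negative mother.
Willem (type B, Rh+): no genotype consistent with that phenotype can produce a type-A Rh- child with a type-O mother.

Willem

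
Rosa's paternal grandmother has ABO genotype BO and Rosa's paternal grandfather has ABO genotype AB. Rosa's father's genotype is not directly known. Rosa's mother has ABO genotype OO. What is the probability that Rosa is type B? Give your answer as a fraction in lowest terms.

1/2

Rosa's father's ABO genotype from BO × AB: 1/4 AB, 1/4 AO, 1/4 BB, 1/4 BO.
Crossing each possibility with the mother OO and summing P(type B): 1/4·1/2 + 1/4·0 + 1/4·1 + 1/4·1/2 = 1/2.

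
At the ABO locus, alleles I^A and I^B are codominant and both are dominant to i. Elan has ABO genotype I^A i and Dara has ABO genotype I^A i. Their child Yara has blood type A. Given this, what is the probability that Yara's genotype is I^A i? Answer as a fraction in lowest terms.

Cross I^A i × I^A i → 1/4 I^A I^A, 1/2 I^A i, 1/4 i i.
Type-A genotypes among offspring: I^A I^A (1/4), I^A i (1/2); total 3/4.
P(I^A i | type A) = (1/2) / (3/4) = 2/3.

2/3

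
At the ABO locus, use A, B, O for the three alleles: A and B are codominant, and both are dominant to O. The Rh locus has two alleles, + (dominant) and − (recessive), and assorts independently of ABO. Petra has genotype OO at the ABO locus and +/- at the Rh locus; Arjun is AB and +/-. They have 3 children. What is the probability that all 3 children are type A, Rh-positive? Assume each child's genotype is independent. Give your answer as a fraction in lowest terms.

27/512

ABO cross OO × AB → 1/2 A, 1/2 B.
Rh cross +/- × +/- → 3/4 Rh+, 1/4 Rh-; so P(type A, Rh-positive) = 1/2 × 3/4 = 3/8 per child.
All 3 independent: (3/8)^3 = 27/512.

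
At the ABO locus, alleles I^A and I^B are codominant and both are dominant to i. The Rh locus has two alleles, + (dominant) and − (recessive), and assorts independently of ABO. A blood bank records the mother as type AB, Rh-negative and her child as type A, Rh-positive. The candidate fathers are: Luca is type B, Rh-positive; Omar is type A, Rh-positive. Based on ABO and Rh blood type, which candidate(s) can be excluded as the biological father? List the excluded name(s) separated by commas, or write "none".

A candidate is excluded only if no genotype consistent with his phenotype could produce a type A, Rh-positive child with a type AB, Rh-negative mother.
Every candidate has at least one consistent genotype combination, so none can be excluded.

none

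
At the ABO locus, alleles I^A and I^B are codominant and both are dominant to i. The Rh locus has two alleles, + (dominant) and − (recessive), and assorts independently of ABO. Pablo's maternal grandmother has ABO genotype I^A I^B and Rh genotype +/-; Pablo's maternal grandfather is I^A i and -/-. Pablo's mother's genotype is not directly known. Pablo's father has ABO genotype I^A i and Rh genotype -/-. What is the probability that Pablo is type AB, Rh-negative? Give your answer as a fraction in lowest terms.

3/32

Pablo's mother's ABO genotype from I^A I^B × I^A i: 1/4 I^A I^A, 1/4 I^A I^B, 1/4 I^A i, 1/4 I^B i.
Crossing each possibility with the father I^A i and summing P(type AB): 1/4·0 + 1/4·1/4 + 1/4·0 + 1/4·1/4 = 1/8.
Similarly for Rh via the mother's Rh distribution: P(Rh-) = 3/4.
Independent loci: 1/8 × 3/4 = 3/32.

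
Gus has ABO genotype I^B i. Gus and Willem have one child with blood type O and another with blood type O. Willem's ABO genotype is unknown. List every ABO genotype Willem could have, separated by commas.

For each candidate genotype of Willem, check whether crossing it with I^B i can produce every observed child phenotype.
  I^A I^A → possible child types {A, AB} ✗
  I^A I^B → possible child types {A, B, AB} ✗
  I^A i → possible child types {O, A, B, AB} ✓
  I^B I^B → possible child types {B} ✗
  I^B i → possible child types {O, B} ✓
  i i → possible child types {O, B} ✓

I^A i, I^B i, i i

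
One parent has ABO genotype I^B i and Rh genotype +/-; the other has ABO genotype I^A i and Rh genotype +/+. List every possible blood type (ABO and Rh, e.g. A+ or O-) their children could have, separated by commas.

O+, A+, B+, AB+

Gametes from I^B i × I^A i give offspring ABO genotypes I^A I^B, I^A i, I^B i, i i, i.e. phenotypes O, A, B, AB.
Rh cross +/- × +/+ → phenotypes Rh+.
Combining independently: O+, A+, B+, AB+.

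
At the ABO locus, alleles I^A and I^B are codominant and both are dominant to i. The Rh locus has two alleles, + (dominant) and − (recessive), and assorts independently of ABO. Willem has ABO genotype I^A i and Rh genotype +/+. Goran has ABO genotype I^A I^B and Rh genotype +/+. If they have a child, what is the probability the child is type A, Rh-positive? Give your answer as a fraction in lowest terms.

1/2

ABO cross I^A i × I^A I^B → offspring phenotypes: 1/2 A, 1/4 B, 1/4 AB.
Rh cross +/+ × +/+ → 1 Rh+.
Independent loci: P(type A, Rh-positive) = 1/2 × 1 = 1/2.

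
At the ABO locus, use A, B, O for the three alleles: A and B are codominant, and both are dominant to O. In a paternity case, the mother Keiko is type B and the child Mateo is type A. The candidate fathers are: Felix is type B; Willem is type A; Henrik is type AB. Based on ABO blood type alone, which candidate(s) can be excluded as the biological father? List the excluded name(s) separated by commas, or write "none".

Felix

A candidate is excluded only if no genotype consistent with his phenotype could produce a type A child with a type B mother.
Felix (type B): no genotype consistent with that phenotype can produce a type-A child with a type-B mother.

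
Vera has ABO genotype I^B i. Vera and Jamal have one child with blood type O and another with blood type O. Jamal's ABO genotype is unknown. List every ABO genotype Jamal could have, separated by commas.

For each candidate genotype of Jamal, check whether crossing it with I^B i can produce every observed child phenotype.
  I^A I^A → possible child types {A, AB} ✗
  I^A I^B → possible child types {A, B, AB} ✗
  I^A i → possible child types {O, A, B, AB} ✓
  I^B I^B → possible child types {B} ✗
  I^B i → possible child types {O, B} ✓
  i i → possible child types {O, B} ✓

I^A i, I^B i, i i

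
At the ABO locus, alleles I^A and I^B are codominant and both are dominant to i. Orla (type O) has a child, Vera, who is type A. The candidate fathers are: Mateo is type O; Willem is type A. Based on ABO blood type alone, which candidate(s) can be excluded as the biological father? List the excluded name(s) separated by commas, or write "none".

A candidate is excluded only if no genotype consistent with his phenotype could produce a type A child with a type O mother.
Mateo (type O): no genotype consistent with that phenotype can produce a type-A child with a type-O mother.

Mateo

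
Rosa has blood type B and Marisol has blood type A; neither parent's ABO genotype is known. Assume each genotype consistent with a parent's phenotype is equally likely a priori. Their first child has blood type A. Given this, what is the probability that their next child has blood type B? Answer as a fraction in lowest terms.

1/12

Possible genotypes: Rosa ∈ {BB, BO}; Marisol ∈ {AA, AO}.
Weight each parental genotype pair by prior × P(type-A child):
  BO × AA: posterior weight 2/3; P(next child type B) = 0.
  BO × AO: posterior weight 1/3; P(next child type B) = 1/4.
Weighted sum = 1/12.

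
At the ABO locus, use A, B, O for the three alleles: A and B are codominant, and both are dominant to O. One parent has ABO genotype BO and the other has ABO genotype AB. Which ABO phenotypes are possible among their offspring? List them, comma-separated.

Gametes from BO × AB give offspring ABO genotypes AB, AO, BB, BO, i.e. phenotypes A, B, AB.

A, B, AB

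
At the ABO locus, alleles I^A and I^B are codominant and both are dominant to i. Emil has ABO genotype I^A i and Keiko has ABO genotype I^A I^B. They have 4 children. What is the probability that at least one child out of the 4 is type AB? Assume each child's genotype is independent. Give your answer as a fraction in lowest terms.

175/256

ABO cross I^A i × I^A I^B → 1/2 A, 1/4 B, 1/4 AB.
So P(type AB) = 1/4 per child.
P(none) = (3/4)^4 = 81/256; P(at least one) = 1 − 81/256 = 175/256.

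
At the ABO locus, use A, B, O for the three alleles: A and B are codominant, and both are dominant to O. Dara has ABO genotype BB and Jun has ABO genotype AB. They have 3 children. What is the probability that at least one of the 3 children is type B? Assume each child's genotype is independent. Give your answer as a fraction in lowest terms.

7/8

ABO cross BB × AB → 1/2 B, 1/2 AB.
So P(type B) = 1/2 per child.
P(none) = (1/2)^3 = 1/8; P(at least one) = 1 − 1/8 = 7/8.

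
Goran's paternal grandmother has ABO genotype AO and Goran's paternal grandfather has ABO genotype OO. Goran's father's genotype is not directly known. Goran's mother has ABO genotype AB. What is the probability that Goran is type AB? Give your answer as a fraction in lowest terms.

Goran's father's ABO genotype from AO × OO: 1/2 AO, 1/2 OO.
Crossing each possibility with the mother AB and summing P(type AB): 1/2·1/4 + 1/2·0 = 1/8.

1/8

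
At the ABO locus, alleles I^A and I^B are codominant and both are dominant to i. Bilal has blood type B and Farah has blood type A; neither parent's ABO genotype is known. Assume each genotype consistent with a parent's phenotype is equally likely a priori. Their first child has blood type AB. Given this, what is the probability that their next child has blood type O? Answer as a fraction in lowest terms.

1/36

Possible genotypes: Bilal ∈ {I^B I^B, I^B i}; Farah ∈ {I^A I^A, I^A i}.
Weight each parental genotype pair by prior × P(type-AB child):
  I^B I^B × I^A I^A: posterior weight 4/9; P(next child type O) = 0.
  I^B I^B × I^A i: posterior weight 2/9; P(next child type O) = 0.
  I^B i × I^A I^A: posterior weight 2/9; P(next child type O) = 0.
  I^B i × I^A i: posterior weight 1/9; P(next child type O) = 1/4.
Weighted sum = 1/36.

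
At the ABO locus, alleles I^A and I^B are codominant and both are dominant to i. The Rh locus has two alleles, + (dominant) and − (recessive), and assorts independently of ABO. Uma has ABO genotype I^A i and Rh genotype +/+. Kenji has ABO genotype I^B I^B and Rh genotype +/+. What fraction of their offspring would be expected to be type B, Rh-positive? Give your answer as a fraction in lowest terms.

1/2

ABO cross I^A i × I^B I^B → offspring phenotypes: 1/2 B, 1/2 AB.
Rh cross +/+ × +/+ → 1 Rh+.
Independent loci: P(type B, Rh-positive) = 1/2 × 1 = 1/2.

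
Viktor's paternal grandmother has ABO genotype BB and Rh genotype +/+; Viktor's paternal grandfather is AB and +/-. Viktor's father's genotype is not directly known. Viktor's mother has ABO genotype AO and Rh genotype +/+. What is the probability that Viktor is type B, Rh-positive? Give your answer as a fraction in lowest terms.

Viktor's father's ABO genotype from BB × AB: 1/2 AB, 1/2 BB.
Crossing each possibility with the mother AO and summing P(type B): 1/2·1/4 + 1/2·1/2 = 3/8.
Similarly for Rh via the father's Rh distribution: P(Rh+) = 1.
Independent loci: 3/8 × 1 = 3/8.

3/8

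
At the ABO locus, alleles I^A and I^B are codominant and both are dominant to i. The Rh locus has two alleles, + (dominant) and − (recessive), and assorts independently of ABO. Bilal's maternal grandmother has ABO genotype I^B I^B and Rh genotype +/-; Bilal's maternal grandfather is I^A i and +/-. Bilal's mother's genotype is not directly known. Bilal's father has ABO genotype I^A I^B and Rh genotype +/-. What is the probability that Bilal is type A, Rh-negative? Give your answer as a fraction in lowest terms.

Bilal's mother's ABO genotype from I^B I^B × I^A i: 1/2 I^A I^B, 1/2 I^B i.
Crossing each possibility with the father I^A I^B and summing P(type A): 1/2·1/4 + 1/2·1/4 = 1/4.
Similarly for Rh via the mother's Rh distribution: P(Rh-) = 1/4.
Independent loci: 1/4 × 1/4 = 1/16.

1/16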